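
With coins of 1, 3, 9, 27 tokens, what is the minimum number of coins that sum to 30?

2

30 − 1×27→3 − 1×3→0
Total coins = 1 + 1 = 2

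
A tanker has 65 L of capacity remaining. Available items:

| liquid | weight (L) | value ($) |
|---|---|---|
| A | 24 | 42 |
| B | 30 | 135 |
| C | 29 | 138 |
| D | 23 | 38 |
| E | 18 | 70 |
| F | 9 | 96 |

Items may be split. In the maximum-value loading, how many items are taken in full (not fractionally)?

Sort by value per unit weight and fill in that order.
Ratios (sorted): F 10.67, C 4.76, B 4.50, E 3.89, A 1.75, D 1.65
take F (9 @ 96); take C (29 @ 138); take 27/30 of B → 121.50. Capacity used 65/65.
2 item(s) taken whole; one partial (take 27/30 of B).

2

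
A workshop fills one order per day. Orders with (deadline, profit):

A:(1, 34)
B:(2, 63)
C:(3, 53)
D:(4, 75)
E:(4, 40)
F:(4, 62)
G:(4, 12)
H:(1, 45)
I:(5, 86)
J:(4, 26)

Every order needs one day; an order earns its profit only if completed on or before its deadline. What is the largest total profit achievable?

Take jobs in profit order; each goes to the latest open slot no later than its deadline.
Profit order: I=86 D=75 B=63 F=62 C=53 H=45 E=40 A=34 J=26 G=12
Assign: I→slot 5, D→slot 4, B→slot 2, F→slot 3, C→slot 1, H skipped, E skipped, A skipped, J skipped, G skipped.
Slots: [1:C] [2:B] [3:F] [4:D] [5:I]
Profit = 53 + 63 + 62 + 75 + 86 = 339

339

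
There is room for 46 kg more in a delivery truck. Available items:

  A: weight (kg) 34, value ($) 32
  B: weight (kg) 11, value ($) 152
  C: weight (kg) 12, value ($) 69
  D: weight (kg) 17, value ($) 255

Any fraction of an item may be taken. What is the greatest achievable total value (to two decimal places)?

481.65

Sort by value per unit weight and fill in that order.
Ratios (sorted): D 15.00, B 13.82, C 5.75, A 0.94
take D (17 @ 255); take B (11 @ 152); take C (12 @ 69); take 6/34 of A → 5.65. Capacity used 46/46.
Total value = 481.65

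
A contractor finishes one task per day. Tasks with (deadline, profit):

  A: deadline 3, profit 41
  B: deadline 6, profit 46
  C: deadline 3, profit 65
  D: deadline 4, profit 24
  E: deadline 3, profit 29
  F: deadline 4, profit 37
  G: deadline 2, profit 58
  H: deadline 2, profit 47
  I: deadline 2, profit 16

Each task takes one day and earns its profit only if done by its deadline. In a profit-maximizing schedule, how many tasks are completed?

5

Take jobs in profit order; each goes to the latest open slot no later than its deadline.
Profit order: C=65 G=58 H=47 B=46 A=41 F=37 E=29 D=24 I=16
Assign: C→slot 3, G→slot 2, H→slot 1, B→slot 6, A skipped, F→slot 4, E skipped, D skipped, I skipped.
Slots: [1:H] [2:G] [3:C] [4:F] [6:B]
5 of 9 scheduled.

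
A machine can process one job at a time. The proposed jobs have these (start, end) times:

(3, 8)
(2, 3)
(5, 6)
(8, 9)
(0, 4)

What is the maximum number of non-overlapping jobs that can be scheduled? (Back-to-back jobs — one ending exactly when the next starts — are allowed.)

By end time: (2,3), (0,4), (5,6), (3,8), (8,9).
Pick (2,3); next start ≥ 3 → (5,6); next start ≥ 6 → (8,9).
Selected 3 jobs.

3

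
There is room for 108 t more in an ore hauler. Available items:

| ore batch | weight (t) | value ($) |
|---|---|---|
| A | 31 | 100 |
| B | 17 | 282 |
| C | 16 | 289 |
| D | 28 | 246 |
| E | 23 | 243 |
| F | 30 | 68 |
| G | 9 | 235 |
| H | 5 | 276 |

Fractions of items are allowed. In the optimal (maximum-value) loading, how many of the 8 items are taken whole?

Order: H (276/5=55.20) > G (235/9=26.11) > C (289/16=18.06) > B (282/17=16.59) > E (243/23=10.57) > D (246/28=8.79) > A (100/31=3.23) > F (68/30=2.27)
Fill: take H (5 @ 276) → take G (9 @ 235) → take C (16 @ 289) → take B (17 @ 282) → take E (23 @ 243) → take D (28 @ 246) → take 10/31 of A → 32.26; 108/108 used.
6 item(s) taken whole; one partial (take 10/31 of A).

6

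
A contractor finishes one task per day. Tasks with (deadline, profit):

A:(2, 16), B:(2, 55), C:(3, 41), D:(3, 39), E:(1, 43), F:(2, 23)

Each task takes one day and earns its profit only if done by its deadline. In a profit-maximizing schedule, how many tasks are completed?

Profit order: B=55 E=43 C=41 D=39 F=23 A=16
Assign: B→slot 2, E→slot 1, C→slot 3, D skipped, F skipped, A skipped.
Slots: [1:E] [2:B] [3:C]
3 of 6 scheduled.

3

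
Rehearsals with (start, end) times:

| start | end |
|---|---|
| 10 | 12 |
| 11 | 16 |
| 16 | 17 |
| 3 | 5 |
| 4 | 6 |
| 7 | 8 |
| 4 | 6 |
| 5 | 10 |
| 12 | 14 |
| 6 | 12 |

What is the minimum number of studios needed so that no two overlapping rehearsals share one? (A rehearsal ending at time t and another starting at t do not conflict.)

3

The answer is the maximum number of intervals overlapping at any instant.
Events (time:±→running): 3:+→1 4:+→2 4:+→3 … peak 3.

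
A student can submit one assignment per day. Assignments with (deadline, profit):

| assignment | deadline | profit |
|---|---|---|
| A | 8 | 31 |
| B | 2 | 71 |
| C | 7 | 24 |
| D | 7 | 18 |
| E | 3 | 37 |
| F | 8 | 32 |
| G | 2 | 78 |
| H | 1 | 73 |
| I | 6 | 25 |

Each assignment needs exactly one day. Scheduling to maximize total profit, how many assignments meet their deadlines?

8

By profit: G(d2,78), H(d1,73), B(d2,71), E(d3,37), F(d8,32), A(d8,31), I(d6,25), C(d7,24), D(d7,18)
G→slot 2; H→slot 1; B skipped; E→slot 3; F→slot 8; A→slot 7; I→slot 6; C→slot 5; D→slot 4.
8 of 9 scheduled.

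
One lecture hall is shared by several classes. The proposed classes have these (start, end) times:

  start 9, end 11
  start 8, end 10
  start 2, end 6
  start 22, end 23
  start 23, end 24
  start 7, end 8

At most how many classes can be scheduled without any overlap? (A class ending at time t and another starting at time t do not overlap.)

Greedy by earliest finish: after sorting by end time, pick each interval compatible with the last pick.
Sorted by end: (2,6)  (7,8)  (8,10)  (9,11)  (22,23)  (23,24)
take (2,6); take (7,8); take (8,10); skip (9,11); take (22,23); take (23,24).
Selected 5 classes.

5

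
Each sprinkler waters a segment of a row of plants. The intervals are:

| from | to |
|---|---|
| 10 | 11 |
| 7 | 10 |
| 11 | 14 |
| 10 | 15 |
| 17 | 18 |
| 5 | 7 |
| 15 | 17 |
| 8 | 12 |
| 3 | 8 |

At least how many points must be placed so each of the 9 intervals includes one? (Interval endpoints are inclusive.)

Process intervals by earliest right end; each time one isn't hit yet, stab at its right endpoint.
By right end: [5,7]  [3,8]  [7,10]  [10,11]  [8,12]  [11,14]  [10,15]  [15,17]  [17,18]
[5,7] uncovered → point at 7; [10,11] uncovered → point at 11; [15,17] uncovered → point at 17.
Points: 7, 11, 17 (3 total).

3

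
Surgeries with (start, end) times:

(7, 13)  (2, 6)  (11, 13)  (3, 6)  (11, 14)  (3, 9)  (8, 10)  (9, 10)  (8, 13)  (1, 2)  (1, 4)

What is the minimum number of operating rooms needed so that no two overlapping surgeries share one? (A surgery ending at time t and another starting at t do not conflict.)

4

Count concurrent intervals with a sweep; the peak is the room count.
Events (time:±→running): 1:+→1 1:+→2 2:-→1 2:+→2 3:+→3 3:+→4 … peak 4.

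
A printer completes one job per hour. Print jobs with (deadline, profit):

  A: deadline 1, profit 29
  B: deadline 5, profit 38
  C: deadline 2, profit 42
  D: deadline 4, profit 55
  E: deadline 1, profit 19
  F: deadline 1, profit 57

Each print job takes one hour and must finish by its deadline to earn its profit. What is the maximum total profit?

Profit order: F=57 D=55 C=42 B=38 A=29 E=19
Assign: F→slot 1, D→slot 4, C→slot 2, B→slot 5, A skipped, E skipped.
Slots: [1:F] [2:C] [4:D] [5:B]
Profit = 57 + 42 + 55 + 38 = 192

192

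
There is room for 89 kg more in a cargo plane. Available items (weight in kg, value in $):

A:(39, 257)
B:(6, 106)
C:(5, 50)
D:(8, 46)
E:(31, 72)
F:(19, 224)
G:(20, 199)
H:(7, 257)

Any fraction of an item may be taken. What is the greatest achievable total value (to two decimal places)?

Ratios (sorted): H 36.71, B 17.67, F 11.79, C 10.00, G 9.95, A 6.59, D 5.75, E 2.32
take H (7 @ 257); take B (6 @ 106); take F (19 @ 224); take C (5 @ 50); take G (20 @ 199); take 32/39 of A → 210.87. Capacity used 89/89.
Total value = 1046.87

1046.87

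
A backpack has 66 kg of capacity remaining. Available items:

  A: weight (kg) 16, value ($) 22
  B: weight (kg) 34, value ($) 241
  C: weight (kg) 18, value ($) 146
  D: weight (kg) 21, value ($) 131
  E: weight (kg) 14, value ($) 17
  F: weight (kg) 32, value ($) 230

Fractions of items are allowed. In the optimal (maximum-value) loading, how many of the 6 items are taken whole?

2

Greedy by value/weight ratio, highest first.
Order: C (146/18=8.11) > F (230/32=7.19) > B (241/34=7.09) > D (131/21=6.24) > A (22/16=1.38) > E (17/14=1.21)
Fill: take C (18 @ 146) → take F (32 @ 230) → take 16/34 of B → 113.41; 66/66 used.
2 item(s) taken whole; one partial (take 16/34 of B).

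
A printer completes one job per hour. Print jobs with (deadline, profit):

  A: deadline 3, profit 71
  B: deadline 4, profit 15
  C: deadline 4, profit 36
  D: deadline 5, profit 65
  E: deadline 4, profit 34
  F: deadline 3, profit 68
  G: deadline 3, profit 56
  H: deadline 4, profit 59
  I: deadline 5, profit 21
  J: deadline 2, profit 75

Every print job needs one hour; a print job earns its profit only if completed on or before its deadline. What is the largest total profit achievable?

Profit order: J=75 A=71 F=68 D=65 H=59 G=56 C=36 E=34 I=21 B=15
Assign: J→slot 2, A→slot 3, F→slot 1, D→slot 5, H→slot 4, G skipped, C skipped, E skipped, I skipped, B skipped.
Slots: [1:F] [2:J] [3:A] [4:H] [5:D]
Profit = 68 + 75 + 71 + 59 + 65 = 338

338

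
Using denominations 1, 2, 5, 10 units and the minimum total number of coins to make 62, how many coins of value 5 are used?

0

Use the largest denomination that fits, subtract, and repeat.
62 = 6×10 + 1×2
Count of 5: 0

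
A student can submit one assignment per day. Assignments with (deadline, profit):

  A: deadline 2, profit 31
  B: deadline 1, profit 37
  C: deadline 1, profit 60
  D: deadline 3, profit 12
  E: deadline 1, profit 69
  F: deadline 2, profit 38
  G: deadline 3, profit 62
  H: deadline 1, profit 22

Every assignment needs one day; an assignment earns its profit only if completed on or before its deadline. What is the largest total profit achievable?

169

Take jobs in profit order; each goes to the latest open slot no later than its deadline.
By profit: E(d1,69), G(d3,62), C(d1,60), F(d2,38), B(d1,37), A(d2,31), H(d1,22), D(d3,12)
E→slot 1; G→slot 3; C skipped; F→slot 2; B skipped; A skipped; H skipped; D skipped.
Profit = 69 + 38 + 62 = 169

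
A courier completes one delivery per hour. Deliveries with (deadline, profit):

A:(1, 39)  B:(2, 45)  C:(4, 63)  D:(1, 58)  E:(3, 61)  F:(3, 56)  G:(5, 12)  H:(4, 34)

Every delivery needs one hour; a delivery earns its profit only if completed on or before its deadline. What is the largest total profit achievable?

Take jobs in profit order; each goes to the latest open slot no later than its deadline.
Profit order: C=63 E=61 D=58 F=56 B=45 A=39 H=34 G=12
Assign: C→slot 4, E→slot 3, D→slot 1, F→slot 2, B skipped, A skipped, H skipped, G→slot 5.
Slots: [1:D] [2:F] [3:E] [4:C] [5:G]
Profit = 58 + 56 + 61 + 63 + 12 = 250

250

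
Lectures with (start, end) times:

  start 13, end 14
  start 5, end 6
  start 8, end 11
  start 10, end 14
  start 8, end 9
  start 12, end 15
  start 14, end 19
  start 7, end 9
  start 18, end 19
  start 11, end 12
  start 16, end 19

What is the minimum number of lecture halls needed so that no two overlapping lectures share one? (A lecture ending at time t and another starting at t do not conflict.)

3

Events (time:±→running): 5:+→1 6:-→0 7:+→1 8:+→2 8:+→3 … peak 3.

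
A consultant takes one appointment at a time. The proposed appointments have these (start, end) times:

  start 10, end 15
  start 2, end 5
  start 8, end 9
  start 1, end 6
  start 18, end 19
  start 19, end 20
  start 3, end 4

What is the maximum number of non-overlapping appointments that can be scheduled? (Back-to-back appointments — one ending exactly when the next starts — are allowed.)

5

Sorted by end: (3,4)  (2,5)  (1,6)  (8,9)  (10,15)  (18,19)  (19,20)
take (3,4); take (8,9); take (10,15); take (18,19); take (19,20).
Selected 5 appointments.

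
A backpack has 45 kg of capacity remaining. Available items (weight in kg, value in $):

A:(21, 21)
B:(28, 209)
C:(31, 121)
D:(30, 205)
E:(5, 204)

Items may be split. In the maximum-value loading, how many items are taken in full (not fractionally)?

2

Ratios (sorted): E 40.80, B 7.46, D 6.83, C 3.90, A 1.00
take E (5 @ 204); take B (28 @ 209); take 12/30 of D → 82.00. Capacity used 45/45.
2 item(s) taken whole; one partial (take 12/30 of D).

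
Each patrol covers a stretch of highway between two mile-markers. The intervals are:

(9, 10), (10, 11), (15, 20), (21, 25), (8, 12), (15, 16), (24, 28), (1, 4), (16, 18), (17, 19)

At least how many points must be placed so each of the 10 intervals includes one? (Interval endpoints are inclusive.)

5

Sort by right endpoint; whenever an interval is uncovered, place a point at its right end.
Sorted: [1,4] [9,10] [10,11] [8,12] [15,16] [16,18] [17,19] [15,20] [21,25] [24,28]
{[1,4]} hit by 4; {[9,10],[10,11],[8,12]} hit by 10; {[15,16],[16,18]} hit by 16; {[17,19],[15,20]} hit by 19; {[21,25],[24,28]} hit by 25.
Points: 4, 10, 16, 19, 25 (5 total).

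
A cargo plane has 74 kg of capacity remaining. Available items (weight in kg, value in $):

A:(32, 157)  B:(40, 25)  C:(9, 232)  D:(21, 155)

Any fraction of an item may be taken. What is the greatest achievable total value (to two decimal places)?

Ratios (sorted): C 25.78, D 7.38, A 4.91, B 0.62
take C (9 @ 232); take D (21 @ 155); take A (32 @ 157); take 12/40 of B → 7.50. Capacity used 74/74.
Total value = 551.50

551.50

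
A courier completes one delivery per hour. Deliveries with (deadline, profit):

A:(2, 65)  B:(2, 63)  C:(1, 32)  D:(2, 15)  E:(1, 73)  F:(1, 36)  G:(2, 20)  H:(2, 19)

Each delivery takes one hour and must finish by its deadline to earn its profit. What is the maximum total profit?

Profit order: E=73 A=65 B=63 F=36 C=32 G=20 H=19 D=15
Assign: E→slot 1, A→slot 2, B skipped, F skipped, C skipped, G skipped, H skipped, D skipped.
Slots: [1:E] [2:A]
Profit = 73 + 65 = 138

138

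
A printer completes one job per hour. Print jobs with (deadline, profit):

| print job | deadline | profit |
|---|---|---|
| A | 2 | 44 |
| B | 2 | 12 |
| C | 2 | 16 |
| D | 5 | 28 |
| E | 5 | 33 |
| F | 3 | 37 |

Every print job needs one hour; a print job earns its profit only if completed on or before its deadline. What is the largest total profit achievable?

158

Take jobs in profit order; each goes to the latest open slot no later than its deadline.
Profit order: A=44 F=37 E=33 D=28 C=16 B=12
Assign: A→slot 2, F→slot 3, E→slot 5, D→slot 4, C→slot 1, B skipped.
Slots: [1:C] [2:A] [3:F] [4:D] [5:E]
Profit = 16 + 44 + 37 + 28 + 33 = 158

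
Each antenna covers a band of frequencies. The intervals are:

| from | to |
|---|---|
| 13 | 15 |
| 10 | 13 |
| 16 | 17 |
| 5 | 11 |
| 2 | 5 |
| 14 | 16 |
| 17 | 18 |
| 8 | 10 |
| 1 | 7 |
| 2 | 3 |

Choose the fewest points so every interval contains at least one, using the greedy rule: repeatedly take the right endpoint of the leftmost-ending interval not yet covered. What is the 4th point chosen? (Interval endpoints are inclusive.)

Process intervals by earliest right end; each time one isn't hit yet, stab at its right endpoint.
Sorted: [2,3] [2,5] [1,7] [8,10] [5,11] [10,13] [13,15] [14,16] [16,17] [17,18]
{[2,3],[2,5],[1,7]} hit by 3; {[8,10],[5,11],[10,13]} hit by 10; {[13,15],[14,16]} hit by 15; {[16,17],[17,18]} hit by 17.
Points: 3, 10, 15, 17 (4 total).

17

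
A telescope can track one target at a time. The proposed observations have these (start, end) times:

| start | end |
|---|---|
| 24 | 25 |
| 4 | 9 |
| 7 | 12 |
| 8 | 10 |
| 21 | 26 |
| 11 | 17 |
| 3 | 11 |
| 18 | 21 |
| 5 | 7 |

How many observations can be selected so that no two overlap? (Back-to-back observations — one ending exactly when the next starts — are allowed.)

Sorted by end: (5,7)  (4,9)  (8,10)  (3,11)  (7,12)  (11,17)  (18,21)  (24,25)  (21,26)
take (5,7); take (8,10); skip (3,11); take (11,17); take (18,21); take (24,25).
Selected 5 observations.

5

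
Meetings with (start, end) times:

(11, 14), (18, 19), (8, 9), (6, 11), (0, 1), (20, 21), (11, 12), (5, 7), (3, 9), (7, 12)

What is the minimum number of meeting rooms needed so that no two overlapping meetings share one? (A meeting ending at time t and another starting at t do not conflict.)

4

starts: [0, 3, 5, 6, 7, 8, 11, 11, 18, 20]
ends:   [1, 7, 9, 9, 11, 12, 12, 14, 19, 21]
s0→1 e1→0 s3→1 s5→2 s6→3 e7→2 s7→3 s8→4  — peak 4.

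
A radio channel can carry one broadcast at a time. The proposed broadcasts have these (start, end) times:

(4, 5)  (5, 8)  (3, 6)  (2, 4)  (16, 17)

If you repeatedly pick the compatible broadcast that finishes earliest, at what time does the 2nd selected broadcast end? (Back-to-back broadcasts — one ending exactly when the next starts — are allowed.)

Sorted by end: (2,4)  (4,5)  (3,6)  (5,8)  (16,17)
take (2,4); take (4,5); take (5,8); take (16,17).
Selected: (2,4) (4,5) (5,8) (16,17)

5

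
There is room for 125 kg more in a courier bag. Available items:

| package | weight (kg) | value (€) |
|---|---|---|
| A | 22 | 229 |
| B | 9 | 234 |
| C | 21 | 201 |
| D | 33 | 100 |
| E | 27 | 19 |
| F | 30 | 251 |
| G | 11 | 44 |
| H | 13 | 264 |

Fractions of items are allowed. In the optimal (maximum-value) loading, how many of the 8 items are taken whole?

Ratios (sorted): B 26.00, H 20.31, A 10.41, C 9.57, F 8.37, G 4.00, D 3.03, E 0.70
take B (9 @ 234); take H (13 @ 264); take A (22 @ 229); take C (21 @ 201); take F (30 @ 251); take G (11 @ 44); take 19/33 of D → 57.58. Capacity used 125/125.
6 item(s) taken whole; one partial (take 19/33 of D).

6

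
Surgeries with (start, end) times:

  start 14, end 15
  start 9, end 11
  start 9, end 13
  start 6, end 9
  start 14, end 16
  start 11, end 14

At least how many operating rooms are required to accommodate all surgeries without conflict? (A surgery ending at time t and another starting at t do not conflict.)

2

Count concurrent intervals with a sweep; the peak is the room count.
starts: [6, 9, 9, 11, 14, 14]
ends:   [9, 11, 13, 14, 15, 16]
s6→1 e9→0 s9→1 s9→2  — peak 2.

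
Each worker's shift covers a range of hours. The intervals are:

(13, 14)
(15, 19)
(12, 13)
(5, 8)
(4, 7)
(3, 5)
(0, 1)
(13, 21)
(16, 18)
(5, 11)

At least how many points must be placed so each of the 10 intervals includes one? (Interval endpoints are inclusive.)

Sort by right endpoint; whenever an interval is uncovered, place a point at its right end.
Sorted: [0,1] [3,5] [4,7] [5,8] [5,11] [12,13] [13,14] [16,18] [15,19] [13,21]
{[0,1]} hit by 1; {[3,5],[4,7],[5,8],[5,11]} hit by 5; {[12,13],[13,14]} hit by 13; {[16,18],[15,19],[13,21]} hit by 18.
Points: 1, 5, 13, 18 (4 total).

4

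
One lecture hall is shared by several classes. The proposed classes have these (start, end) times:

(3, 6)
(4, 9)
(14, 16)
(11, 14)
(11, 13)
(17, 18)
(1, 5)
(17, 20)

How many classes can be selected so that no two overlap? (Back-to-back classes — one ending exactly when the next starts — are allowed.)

4

Greedy by earliest finish: after sorting by end time, pick each interval compatible with the last pick.
Sorted by end: (1,5)  (3,6)  (4,9)  (11,13)  (11,14)  (14,16)  (17,18)  (17,20)
take (1,5); skip (4,9); take (11,13); take (14,16); take (17,18).
Selected 4 classes.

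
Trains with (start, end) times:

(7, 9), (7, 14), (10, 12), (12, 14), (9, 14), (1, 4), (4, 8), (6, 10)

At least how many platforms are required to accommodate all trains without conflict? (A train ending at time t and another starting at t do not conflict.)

4

The answer is the maximum number of intervals overlapping at any instant.
starts: [1, 4, 6, 7, 7, 9, 10, 12]
ends:   [4, 8, 9, 10, 12, 14, 14, 14]
s1→1 e4→0 s4→1 s6→2 s7→3 s7→4  — peak 4.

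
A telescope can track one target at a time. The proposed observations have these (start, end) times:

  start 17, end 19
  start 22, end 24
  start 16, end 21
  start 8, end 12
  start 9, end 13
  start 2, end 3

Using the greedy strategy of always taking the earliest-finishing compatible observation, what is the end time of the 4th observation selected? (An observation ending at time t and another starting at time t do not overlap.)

By end time: (2,3), (8,12), (9,13), (17,19), (16,21), (22,24).
Pick (2,3); next start ≥ 3 → (8,12); next start ≥ 12 → (17,19); next start ≥ 19 → (22,24).
Selected: (2,3) (8,12) (17,19) (22,24)

24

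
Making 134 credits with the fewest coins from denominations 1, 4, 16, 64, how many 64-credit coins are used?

Greedy: take as many of the largest coin as possible, then repeat with the remainder.
134 = 2×64 + 1×4 + 2×1
Count of 64: 2

2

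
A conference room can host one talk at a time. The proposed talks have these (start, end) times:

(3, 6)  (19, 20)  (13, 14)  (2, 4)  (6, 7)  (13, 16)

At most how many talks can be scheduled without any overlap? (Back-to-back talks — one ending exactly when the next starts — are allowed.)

Sort by end time and greedily take each interval whose start is ≥ the last chosen end.
Sorted by end: (2,4)  (3,6)  (6,7)  (13,14)  (13,16)  (19,20)
take (2,4); skip (3,6); take (6,7); take (13,14); take (19,20).
Selected 4 talks.

4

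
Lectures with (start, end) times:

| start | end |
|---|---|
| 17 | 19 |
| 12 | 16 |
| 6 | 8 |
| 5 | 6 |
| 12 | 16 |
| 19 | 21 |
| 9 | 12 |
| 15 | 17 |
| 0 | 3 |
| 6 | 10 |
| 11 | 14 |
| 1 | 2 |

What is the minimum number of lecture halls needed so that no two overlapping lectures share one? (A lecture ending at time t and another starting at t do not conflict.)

3

Count concurrent intervals with a sweep; the peak is the room count.
Events (time:±→running): 0:+→1 1:+→2 2:-→1 3:-→0 5:+→1 6:-→0 6:+→1 6:+→2 8:-→1 9:+→2 10:-→1 11:+→2 12:-→1 12:+→2 12:+→3 … peak 3.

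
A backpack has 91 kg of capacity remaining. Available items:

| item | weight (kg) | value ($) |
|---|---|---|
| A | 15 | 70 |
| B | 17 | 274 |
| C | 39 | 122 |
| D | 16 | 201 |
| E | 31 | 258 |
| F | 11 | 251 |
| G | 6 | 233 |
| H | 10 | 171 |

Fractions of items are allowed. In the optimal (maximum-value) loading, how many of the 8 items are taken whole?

Greedy by value/weight ratio, highest first.
Order: G (233/6=38.83) > F (251/11=22.82) > H (171/10=17.10) > B (274/17=16.12) > D (201/16=12.56) > E (258/31=8.32) > A (70/15=4.67) > C (122/39=3.13)
Fill: take G (6 @ 233) → take F (11 @ 251) → take H (10 @ 171) → take B (17 @ 274) → take D (16 @ 201) → take E (31 @ 258); 91/91 used.
6 item(s) taken whole.

6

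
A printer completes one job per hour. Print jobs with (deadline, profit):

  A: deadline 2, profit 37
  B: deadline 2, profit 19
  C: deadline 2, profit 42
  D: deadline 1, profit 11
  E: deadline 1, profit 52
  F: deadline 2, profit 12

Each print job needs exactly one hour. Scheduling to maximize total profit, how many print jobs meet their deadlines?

2

Sort by profit descending; place each in the latest free slot ≤ its deadline.
By profit: E(d1,52), C(d2,42), A(d2,37), B(d2,19), F(d2,12), D(d1,11)
E→slot 1; C→slot 2; A skipped; B skipped; F skipped; D skipped.
2 of 6 scheduled.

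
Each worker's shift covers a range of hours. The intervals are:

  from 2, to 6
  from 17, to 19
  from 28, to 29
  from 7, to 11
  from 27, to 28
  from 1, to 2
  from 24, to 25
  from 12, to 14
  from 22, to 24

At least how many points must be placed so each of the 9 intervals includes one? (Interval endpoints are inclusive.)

Sort by right endpoint; whenever an interval is uncovered, place a point at its right end.
Sorted: [1,2] [2,6] [7,11] [12,14] [17,19] [22,24] [24,25] [27,28] [28,29]
{[1,2],[2,6]} hit by 2; {[7,11]} hit by 11; {[12,14]} hit by 14; {[17,19]} hit by 19; {[22,24],[24,25]} hit by 24; {[27,28],[28,29]} hit by 28.
Points: 2, 11, 14, 19, 24, 28 (6 total).

6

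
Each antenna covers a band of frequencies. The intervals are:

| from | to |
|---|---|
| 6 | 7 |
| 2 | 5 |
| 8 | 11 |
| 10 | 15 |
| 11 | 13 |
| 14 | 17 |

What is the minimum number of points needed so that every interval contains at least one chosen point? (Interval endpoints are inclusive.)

4

By right end: [2,5]  [6,7]  [8,11]  [11,13]  [10,15]  [14,17]
[2,5] uncovered → point at 5; [6,7] uncovered → point at 7; [8,11] uncovered → point at 11; [14,17] uncovered → point at 17.
Points: 5, 7, 11, 17 (4 total).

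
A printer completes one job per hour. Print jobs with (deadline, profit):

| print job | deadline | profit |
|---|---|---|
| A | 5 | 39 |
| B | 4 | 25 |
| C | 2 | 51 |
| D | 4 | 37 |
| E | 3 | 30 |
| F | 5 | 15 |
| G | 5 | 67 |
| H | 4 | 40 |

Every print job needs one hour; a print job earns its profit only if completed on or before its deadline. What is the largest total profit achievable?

Sort by profit descending; place each in the latest free slot ≤ its deadline.
Profit order: G=67 C=51 H=40 A=39 D=37 E=30 B=25 F=15
Assign: G→slot 5, C→slot 2, H→slot 4, A→slot 3, D→slot 1, E skipped, B skipped, F skipped.
Slots: [1:D] [2:C] [3:A] [4:H] [5:G]
Profit = 37 + 51 + 39 + 40 + 67 = 234

234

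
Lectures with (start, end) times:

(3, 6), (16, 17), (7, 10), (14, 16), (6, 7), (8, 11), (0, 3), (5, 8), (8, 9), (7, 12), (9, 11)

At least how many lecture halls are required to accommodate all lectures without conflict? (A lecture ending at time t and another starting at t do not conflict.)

4

The answer is the maximum number of intervals overlapping at any instant.
starts: [0, 3, 5, 6, 7, 7, 8, 8, 9, 14, 16]
ends:   [3, 6, 7, 8, 9, 10, 11, 11, 12, 16, 17]
s0→1 e3→0 s3→1 s5→2 e6→1 s6→2 e7→1 s7→2 s7→3 e8→2 s8→3 s8→4  — peak 4.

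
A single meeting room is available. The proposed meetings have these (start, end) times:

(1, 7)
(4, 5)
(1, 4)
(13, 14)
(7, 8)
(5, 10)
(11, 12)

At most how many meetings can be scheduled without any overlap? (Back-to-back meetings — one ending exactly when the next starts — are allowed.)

Greedy by earliest finish: after sorting by end time, pick each interval compatible with the last pick.
Sorted by end: (1,4)  (4,5)  (1,7)  (7,8)  (5,10)  (11,12)  (13,14)
take (1,4); take (4,5); skip (1,7); take (7,8); take (11,12); take (13,14).
Selected 5 meetings.

5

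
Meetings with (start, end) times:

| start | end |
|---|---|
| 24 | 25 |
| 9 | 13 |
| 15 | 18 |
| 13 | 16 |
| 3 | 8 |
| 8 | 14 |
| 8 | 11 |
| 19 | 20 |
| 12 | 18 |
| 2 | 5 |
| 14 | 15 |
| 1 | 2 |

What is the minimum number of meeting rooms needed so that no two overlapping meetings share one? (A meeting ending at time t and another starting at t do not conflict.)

3

starts: [1, 2, 3, 8, 8, 9, 12, 13, 14, 15, 19, 24]
ends:   [2, 5, 8, 11, 13, 14, 15, 16, 18, 18, 20, 25]
s1→1 e2→0 s2→1 s3→2 e5→1 e8→0 s8→1 s8→2 s9→3  — peak 3.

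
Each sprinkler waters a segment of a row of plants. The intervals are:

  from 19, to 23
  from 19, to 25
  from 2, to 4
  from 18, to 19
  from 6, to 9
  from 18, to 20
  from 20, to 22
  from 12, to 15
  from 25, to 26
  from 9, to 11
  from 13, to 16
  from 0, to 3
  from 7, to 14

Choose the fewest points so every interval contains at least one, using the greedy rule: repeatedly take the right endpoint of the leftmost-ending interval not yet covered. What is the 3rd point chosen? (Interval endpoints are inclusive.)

Sort by right endpoint; whenever an interval is uncovered, place a point at its right end.
By right end: [0,3]  [2,4]  [6,9]  [9,11]  [7,14]  [12,15]  [13,16]  [18,19]  [18,20]  [20,22]  [19,23]  [19,25]  [25,26]
[0,3] uncovered → point at 3; [6,9] uncovered → point at 9; [12,15] uncovered → point at 15; [18,19] uncovered → point at 19; [20,22] uncovered → point at 22; [25,26] uncovered → point at 26.
Points: 3, 9, 15, 19, 22, 26 (6 total).

15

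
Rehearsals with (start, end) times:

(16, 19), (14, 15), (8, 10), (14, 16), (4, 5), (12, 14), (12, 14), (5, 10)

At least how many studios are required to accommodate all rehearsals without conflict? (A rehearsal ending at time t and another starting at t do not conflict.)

Count concurrent intervals with a sweep; the peak is the room count.
starts: [4, 5, 8, 12, 12, 14, 14, 16]
ends:   [5, 10, 10, 14, 14, 15, 16, 19]
s4→1 e5→0 s5→1 s8→2  — peak 2.

2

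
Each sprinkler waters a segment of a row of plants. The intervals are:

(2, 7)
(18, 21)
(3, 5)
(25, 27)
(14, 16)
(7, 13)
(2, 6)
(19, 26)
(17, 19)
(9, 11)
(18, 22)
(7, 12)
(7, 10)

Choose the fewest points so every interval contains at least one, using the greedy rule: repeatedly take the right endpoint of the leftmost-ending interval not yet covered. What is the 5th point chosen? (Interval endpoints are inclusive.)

27

Process intervals by earliest right end; each time one isn't hit yet, stab at its right endpoint.
Sorted: [3,5] [2,6] [2,7] [7,10] [9,11] [7,12] [7,13] [14,16] [17,19] [18,21] [18,22] [19,26] [25,27]
{[3,5],[2,6],[2,7]} hit by 5; {[7,10],[9,11],[7,12],[7,13]} hit by 10; {[14,16]} hit by 16; {[17,19],[18,21],[18,22],[19,26]} hit by 19; {[25,27]} hit by 27.
Points: 5, 10, 16, 19, 27 (5 total).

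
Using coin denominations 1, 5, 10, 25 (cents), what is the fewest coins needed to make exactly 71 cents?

5

71 = 2×25 + 2×10 + 1×1
Total coins = 2 + 2 + 1 = 5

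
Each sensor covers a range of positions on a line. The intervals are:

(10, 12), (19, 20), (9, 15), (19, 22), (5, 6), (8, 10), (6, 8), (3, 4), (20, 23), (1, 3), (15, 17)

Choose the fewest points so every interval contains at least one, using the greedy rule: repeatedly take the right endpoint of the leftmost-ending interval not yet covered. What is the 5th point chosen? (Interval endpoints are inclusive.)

20

Sort by right endpoint; whenever an interval is uncovered, place a point at its right end.
By right end: [1,3]  [3,4]  [5,6]  [6,8]  [8,10]  [10,12]  [9,15]  [15,17]  [19,20]  [19,22]  [20,23]
[1,3] uncovered → point at 3; [5,6] uncovered → point at 6; [8,10] uncovered → point at 10; [15,17] uncovered → point at 17; [19,20] uncovered → point at 20.
Points: 3, 6, 10, 17, 20 (5 total).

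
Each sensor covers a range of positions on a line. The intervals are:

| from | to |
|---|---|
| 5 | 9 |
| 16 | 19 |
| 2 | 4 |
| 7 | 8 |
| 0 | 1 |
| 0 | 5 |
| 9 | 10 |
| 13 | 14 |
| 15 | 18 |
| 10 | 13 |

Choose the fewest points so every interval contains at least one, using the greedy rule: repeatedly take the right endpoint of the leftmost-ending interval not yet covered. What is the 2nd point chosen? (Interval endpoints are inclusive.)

Sorted: [0,1] [2,4] [0,5] [7,8] [5,9] [9,10] [10,13] [13,14] [15,18] [16,19]
{[0,1]} hit by 1; {[2,4],[0,5]} hit by 4; {[7,8],[5,9]} hit by 8; {[9,10],[10,13]} hit by 10; {[13,14]} hit by 14; {[15,18],[16,19]} hit by 18.
Points: 1, 4, 8, 10, 14, 18 (6 total).

4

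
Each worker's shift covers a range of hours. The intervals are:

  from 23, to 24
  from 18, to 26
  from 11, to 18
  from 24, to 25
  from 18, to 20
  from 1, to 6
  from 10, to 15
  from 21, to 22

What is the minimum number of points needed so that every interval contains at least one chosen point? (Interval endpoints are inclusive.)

Sorted: [1,6] [10,15] [11,18] [18,20] [21,22] [23,24] [24,25] [18,26]
{[1,6]} hit by 6; {[10,15],[11,18]} hit by 15; {[18,20]} hit by 20; {[21,22]} hit by 22; {[23,24],[24,25],[18,26]} hit by 24.
Points: 6, 15, 20, 22, 24 (5 total).

5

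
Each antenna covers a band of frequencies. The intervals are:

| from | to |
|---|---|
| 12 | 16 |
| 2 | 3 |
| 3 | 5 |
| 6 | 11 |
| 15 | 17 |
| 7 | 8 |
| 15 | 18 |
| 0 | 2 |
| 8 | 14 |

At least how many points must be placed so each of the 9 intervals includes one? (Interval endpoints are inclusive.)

4

Sorted: [0,2] [2,3] [3,5] [7,8] [6,11] [8,14] [12,16] [15,17] [15,18]
{[0,2],[2,3]} hit by 2; {[3,5]} hit by 5; {[7,8],[6,11],[8,14]} hit by 8; {[12,16],[15,17],[15,18]} hit by 16.
Points: 2, 5, 8, 16 (4 total).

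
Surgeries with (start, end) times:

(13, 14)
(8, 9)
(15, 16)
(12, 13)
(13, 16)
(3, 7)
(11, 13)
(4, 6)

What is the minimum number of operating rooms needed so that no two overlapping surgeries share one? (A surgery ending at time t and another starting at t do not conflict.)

Events (time:±→running): 3:+→1 4:+→2 … peak 2.

2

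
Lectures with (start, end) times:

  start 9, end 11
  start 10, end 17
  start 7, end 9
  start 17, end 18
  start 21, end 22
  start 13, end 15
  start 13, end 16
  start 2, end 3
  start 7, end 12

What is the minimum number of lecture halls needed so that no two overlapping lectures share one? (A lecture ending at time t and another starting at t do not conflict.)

3

The answer is the maximum number of intervals overlapping at any instant.
Events (time:±→running): 2:+→1 3:-→0 7:+→1 7:+→2 9:-→1 9:+→2 10:+→3 … peak 3.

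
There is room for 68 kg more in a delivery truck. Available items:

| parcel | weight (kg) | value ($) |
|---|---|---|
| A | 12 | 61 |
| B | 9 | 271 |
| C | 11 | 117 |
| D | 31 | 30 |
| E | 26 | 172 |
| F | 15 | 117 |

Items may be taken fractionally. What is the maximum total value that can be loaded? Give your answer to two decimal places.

712.58

Greedy by value/weight ratio, highest first.
Ratios (sorted): B 30.11, C 10.64, F 7.80, E 6.62, A 5.08, D 0.97
take B (9 @ 271); take C (11 @ 117); take F (15 @ 117); take E (26 @ 172); take 7/12 of A → 35.58. Capacity used 68/68.
Total value = 712.58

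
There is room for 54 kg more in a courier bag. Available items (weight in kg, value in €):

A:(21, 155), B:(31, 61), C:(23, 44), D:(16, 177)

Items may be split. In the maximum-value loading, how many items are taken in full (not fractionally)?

2

Ratios (sorted): D 11.06, A 7.38, B 1.97, C 1.91
take D (16 @ 177); take A (21 @ 155); take 17/31 of B → 33.45. Capacity used 54/54.
2 item(s) taken whole; one partial (take 17/31 of B).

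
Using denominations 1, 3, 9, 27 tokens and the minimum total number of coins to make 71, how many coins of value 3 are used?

71 = 2×27 + 1×9 + 2×3 + 2×1
Count of 3: 2

2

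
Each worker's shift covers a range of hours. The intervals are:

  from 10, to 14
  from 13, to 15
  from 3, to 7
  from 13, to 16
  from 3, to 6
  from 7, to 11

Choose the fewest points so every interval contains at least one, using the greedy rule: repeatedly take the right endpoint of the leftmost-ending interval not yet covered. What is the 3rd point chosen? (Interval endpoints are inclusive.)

Sorted: [3,6] [3,7] [7,11] [10,14] [13,15] [13,16]
{[3,6],[3,7]} hit by 6; {[7,11],[10,14]} hit by 11; {[13,15],[13,16]} hit by 15.
Points: 6, 11, 15 (3 total).

15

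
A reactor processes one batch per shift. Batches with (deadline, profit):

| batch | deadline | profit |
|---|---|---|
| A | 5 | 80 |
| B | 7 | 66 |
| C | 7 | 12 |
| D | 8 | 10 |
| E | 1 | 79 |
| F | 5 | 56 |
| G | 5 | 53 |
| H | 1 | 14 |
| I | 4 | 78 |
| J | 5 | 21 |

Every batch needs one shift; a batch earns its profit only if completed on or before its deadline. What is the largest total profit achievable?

434

Profit order: A=80 E=79 I=78 B=66 F=56 G=53 J=21 H=14 C=12 D=10
Assign: A→slot 5, E→slot 1, I→slot 4, B→slot 7, F→slot 3, G→slot 2, J skipped, H skipped, C→slot 6, D→slot 8.
Slots: [1:E] [2:G] [3:F] [4:I] [5:A] [6:C] [7:B] [8:D]
Profit = 79 + 53 + 56 + 78 + 80 + 12 + 66 + 10 = 434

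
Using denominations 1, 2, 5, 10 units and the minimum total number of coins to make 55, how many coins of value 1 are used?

55 = 5×10 + 1×5
Count of 1: 0

0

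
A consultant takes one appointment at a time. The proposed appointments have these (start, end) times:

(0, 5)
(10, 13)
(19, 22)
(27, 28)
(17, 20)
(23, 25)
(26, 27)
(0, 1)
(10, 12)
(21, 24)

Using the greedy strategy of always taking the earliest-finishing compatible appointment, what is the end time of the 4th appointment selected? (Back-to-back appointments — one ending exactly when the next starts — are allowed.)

24

Order by finish time; keep every interval that doesn't clash with the previous kept one.
Sorted by end: (0,1)  (0,5)  (10,12)  (10,13)  (17,20)  (19,22)  (21,24)  (23,25)  (26,27)  (27,28)
take (0,1); take (10,12); take (17,20); take (21,24); skip (23,25); take (26,27); take (27,28).
Selected: (0,1) (10,12) (17,20) (21,24) (26,27) (27,28)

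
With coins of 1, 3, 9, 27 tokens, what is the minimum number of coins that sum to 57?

3

57 = 2×27 + 1×3
Total coins = 2 + 1 = 3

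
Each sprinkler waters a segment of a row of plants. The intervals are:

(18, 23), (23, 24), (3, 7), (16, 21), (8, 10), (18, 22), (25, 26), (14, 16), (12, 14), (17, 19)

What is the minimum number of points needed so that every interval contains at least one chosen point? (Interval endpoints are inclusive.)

6

By right end: [3,7]  [8,10]  [12,14]  [14,16]  [17,19]  [16,21]  [18,22]  [18,23]  [23,24]  [25,26]
[3,7] uncovered → point at 7; [8,10] uncovered → point at 10; [12,14] uncovered → point at 14; [17,19] uncovered → point at 19; [23,24] uncovered → point at 24; [25,26] uncovered → point at 26.
Points: 7, 10, 14, 19, 24, 26 (6 total).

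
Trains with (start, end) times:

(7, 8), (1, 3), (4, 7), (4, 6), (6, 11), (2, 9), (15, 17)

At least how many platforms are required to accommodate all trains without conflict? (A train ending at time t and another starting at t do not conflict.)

Count concurrent intervals with a sweep; the peak is the room count.
Events (time:±→running): 1:+→1 2:+→2 3:-→1 4:+→2 4:+→3 … peak 3.

3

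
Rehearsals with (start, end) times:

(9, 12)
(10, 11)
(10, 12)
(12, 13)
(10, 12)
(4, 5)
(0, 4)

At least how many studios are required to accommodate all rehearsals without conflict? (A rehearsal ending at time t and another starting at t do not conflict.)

4

starts: [0, 4, 9, 10, 10, 10, 12]
ends:   [4, 5, 11, 12, 12, 12, 13]
s0→1 e4→0 s4→1 e5→0 s9→1 s10→2 s10→3 s10→4  — peak 4.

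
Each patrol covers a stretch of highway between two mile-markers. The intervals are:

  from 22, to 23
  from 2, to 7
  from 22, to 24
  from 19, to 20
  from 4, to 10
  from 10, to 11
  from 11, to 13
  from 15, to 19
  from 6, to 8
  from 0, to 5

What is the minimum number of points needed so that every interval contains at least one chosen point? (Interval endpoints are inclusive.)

Sort by right endpoint; whenever an interval is uncovered, place a point at its right end.
Sorted: [0,5] [2,7] [6,8] [4,10] [10,11] [11,13] [15,19] [19,20] [22,23] [22,24]
{[0,5],[2,7]} hit by 5; {[6,8],[4,10]} hit by 8; {[10,11],[11,13]} hit by 11; {[15,19],[19,20]} hit by 19; {[22,23],[22,24]} hit by 23.
Points: 5, 8, 11, 19, 23 (5 total).

5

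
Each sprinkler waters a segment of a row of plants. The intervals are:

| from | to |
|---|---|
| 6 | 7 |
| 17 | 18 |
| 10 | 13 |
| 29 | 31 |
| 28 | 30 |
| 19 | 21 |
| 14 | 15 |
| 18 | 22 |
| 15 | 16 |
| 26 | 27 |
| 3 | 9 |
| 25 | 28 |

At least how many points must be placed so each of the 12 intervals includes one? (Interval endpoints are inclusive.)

7

Sort by right endpoint; whenever an interval is uncovered, place a point at its right end.
By right end: [6,7]  [3,9]  [10,13]  [14,15]  [15,16]  [17,18]  [19,21]  [18,22]  [26,27]  [25,28]  [28,30]  [29,31]
[6,7] uncovered → point at 7; [10,13] uncovered → point at 13; [14,15] uncovered → point at 15; [17,18] uncovered → point at 18; [19,21] uncovered → point at 21; [26,27] uncovered → point at 27; [28,30] uncovered → point at 30.
Points: 7, 13, 15, 18, 21, 27, 30 (7 total).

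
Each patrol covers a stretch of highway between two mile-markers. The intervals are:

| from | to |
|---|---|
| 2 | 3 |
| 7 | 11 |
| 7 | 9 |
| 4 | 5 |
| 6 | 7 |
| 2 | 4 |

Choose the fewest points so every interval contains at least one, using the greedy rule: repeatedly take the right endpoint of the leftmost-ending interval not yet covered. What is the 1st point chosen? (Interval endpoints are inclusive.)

3

Sort by right endpoint; whenever an interval is uncovered, place a point at its right end.
Sorted: [2,3] [2,4] [4,5] [6,7] [7,9] [7,11]
{[2,3],[2,4]} hit by 3; {[4,5]} hit by 5; {[6,7],[7,9],[7,11]} hit by 7.
Points: 3, 5, 7 (3 total).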